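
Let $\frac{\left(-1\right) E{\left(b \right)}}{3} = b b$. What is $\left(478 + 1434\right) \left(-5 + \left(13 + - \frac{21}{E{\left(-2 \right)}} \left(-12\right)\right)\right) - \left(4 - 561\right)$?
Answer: $-24299$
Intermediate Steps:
$E{\left(b \right)} = - 3 b^{2}$ ($E{\left(b \right)} = - 3 b b = - 3 b^{2}$)
$\left(478 + 1434\right) \left(-5 + \left(13 + - \frac{21}{E{\left(-2 \right)}} \left(-12\right)\right)\right) - \left(4 - 561\right) = \left(478 + 1434\right) \left(-5 + \left(13 + - \frac{21}{\left(-3\right) \left(-2\right)^{2}} \left(-12\right)\right)\right) - \left(4 - 561\right) = 1912 \left(-5 + \left(13 + - \frac{21}{\left(-3\right) 4} \left(-12\right)\right)\right) - \left(4 - 561\right) = 1912 \left(-5 + \left(13 + - \frac{21}{-12} \left(-12\right)\right)\right) - -557 = 1912 \left(-5 + \left(13 + \left(-21\right) \left(- \frac{1}{12}\right) \left(-12\right)\right)\right) + 557 = 1912 \left(-5 + \left(13 + \frac{7}{4} \left(-12\right)\right)\right) + 557 = 1912 \left(-5 + \left(13 - 21\right)\right) + 557 = 1912 \left(-5 - 8\right) + 557 = 1912 \left(-13\right) + 557 = -24856 + 557 = -24299$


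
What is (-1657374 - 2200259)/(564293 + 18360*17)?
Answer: -3857633/876413 ≈ -4.4016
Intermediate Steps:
(-1657374 - 2200259)/(564293 + 18360*17) = -3857633/(564293 + 312120) = -3857633/876413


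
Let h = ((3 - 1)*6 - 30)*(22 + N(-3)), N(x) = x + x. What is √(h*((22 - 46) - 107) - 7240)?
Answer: 2*√7622 ≈ 174.61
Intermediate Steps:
N(x) = 2*x
h = -288 (h = ((3 - 1)*6 - 30)*(22 + 2*(-3)) = (2*6 - 30)*(22 - 6) = (12 - 30)*16 = -18*16 = -288)
√(h*((22 - 46) - 107) - 7240) = √(-288*((22 - 46) - 107) - 7240) = √(-288*(-24 - 107) - 7240) = √(-288*(-131) - 7240) = √(37728 - 7240) = √30488 = 2*√7622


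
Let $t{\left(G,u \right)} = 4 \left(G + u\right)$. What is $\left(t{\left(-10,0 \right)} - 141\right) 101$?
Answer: $-18281$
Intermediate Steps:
$t{\left(G,u \right)} = 4 G + 4 u$
$\left(t{\left(-10,0 \right)} - 141\right) 101 = \left(\left(4 \left(-10\right) + 4 \cdot 0\right) - 141\right) 101 = \left(\left(-40 + 0\right) - 141\right) 101 = \left(-40 - 141\right) 101 = \left(-181\right) 101 = -18281$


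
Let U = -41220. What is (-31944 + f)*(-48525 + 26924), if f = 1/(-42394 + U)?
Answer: 57695528292817/83614 ≈ 6.9002e+8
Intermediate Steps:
f = -1/83614 (f = 1/(-42394 - 41220) = 1/(-83614) = -1/83614 ≈ -1.1960e-5)
(-31944 + f)*(-48525 + 26924) = (-31944 - 1/83614)*(-48525 + 26924) = -2670965617/83614*(-21601) = 57695528292817/83614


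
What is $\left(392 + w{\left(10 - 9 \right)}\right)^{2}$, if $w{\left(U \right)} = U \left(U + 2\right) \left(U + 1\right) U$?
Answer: $158404$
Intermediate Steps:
$w{\left(U \right)} = U^{2} \left(1 + U\right) \left(2 + U\right)$ ($w{\left(U \right)} = U \left(2 + U\right) \left(1 + U\right) U = U \left(1 + U\right) \left(2 + U\right) U = U^{2} \left(1 + U\right) \left(2 + U\right)$)
$\left(392 + w{\left(10 - 9 \right)}\right)^{2} = \left(392 + \left(10 - 9\right)^{2} \left(2 + \left(10 - 9\right)^{2} + 3 \left(10 - 9\right)\right)\right)^{2} = \left(392 + 1^{2} \left(2 + 1^{2} + 3 \cdot 1\right)\right)^{2} = \left(392 + 1 \left(2 + 1 + 3\right)\right)^{2} = \left(392 + 1 \cdot 6\right)^{2} = \left(392 + 6\right)^{2} = 398^{2} = 158404$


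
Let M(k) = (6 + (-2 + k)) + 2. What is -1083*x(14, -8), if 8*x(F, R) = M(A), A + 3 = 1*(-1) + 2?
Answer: -1083/2 ≈ -541.50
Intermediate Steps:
A = -2 (A = -3 + (1*(-1) + 2) = -3 + (-1 + 2) = -3 + 1 = -2)
M(k) = 6 + k (M(k) = (4 + k) + 2 = 6 + k)
x(F, R) = ½ (x(F, R) = (6 - 2)/8 = (⅛)*4 = ½)
-1083*x(14, -8) = -1083*½ = -1083/2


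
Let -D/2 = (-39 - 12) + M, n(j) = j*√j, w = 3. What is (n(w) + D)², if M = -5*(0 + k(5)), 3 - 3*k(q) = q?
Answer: 82039/9 + 572*√3 ≈ 10106.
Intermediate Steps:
k(q) = 1 - q/3
n(j) = j^(3/2)
M = 10/3 (M = -5*(0 + (1 - ⅓*5)) = -5*(0 + (1 - 5/3)) = -5*(0 - ⅔) = -5*(-⅔) = 10/3 ≈ 3.3333)
D = 286/3 (D = -2*((-39 - 12) + 10/3) = -2*(-51 + 10/3) = -2*(-143/3) = 286/3 ≈ 95.333)
(n(w) + D)² = (3^(3/2) + 286/3)² = (3*√3 + 286/3)² = (286/3 + 3*√3)²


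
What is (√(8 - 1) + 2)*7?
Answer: 14 + 7*√7 ≈ 32.520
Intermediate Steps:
(√(8 - 1) + 2)*7 = (√7 + 2)*7 = (2 + √7)*7 = 14 + 7*√7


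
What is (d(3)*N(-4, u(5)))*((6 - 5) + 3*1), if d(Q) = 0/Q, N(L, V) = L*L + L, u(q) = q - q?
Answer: 0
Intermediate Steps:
u(q) = 0
N(L, V) = L + L**2 (N(L, V) = L**2 + L = L + L**2)
d(Q) = 0
(d(3)*N(-4, u(5)))*((6 - 5) + 3*1) = (0*(-4*(1 - 4)))*((6 - 5) + 3*1) = (0*(-4*(-3)))*(1 + 3) = (0*12)*4 = 0*4 = 0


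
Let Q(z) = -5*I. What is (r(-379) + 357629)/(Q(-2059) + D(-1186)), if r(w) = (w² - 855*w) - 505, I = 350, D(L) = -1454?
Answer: -412405/1602 ≈ -257.43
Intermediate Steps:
r(w) = -505 + w² - 855*w
Q(z) = -1750 (Q(z) = -5*350 = -1750)
(r(-379) + 357629)/(Q(-2059) + D(-1186)) = ((-505 + (-379)² - 855*(-379)) + 357629)/(-1750 - 1454) = ((-505 + 143641 + 324045) + 357629)/(-3204) = (467181 + 357629)*(-1/3204) = 824810*(-1/3204) = -412405/1602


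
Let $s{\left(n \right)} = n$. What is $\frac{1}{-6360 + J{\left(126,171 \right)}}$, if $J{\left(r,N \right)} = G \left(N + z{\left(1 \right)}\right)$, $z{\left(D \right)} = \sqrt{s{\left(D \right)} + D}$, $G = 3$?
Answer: $- \frac{1949}{11395797} - \frac{\sqrt{2}}{11395797} \approx -0.00017115$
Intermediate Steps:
$z{\left(D \right)} = \sqrt{2} \sqrt{D}$ ($z{\left(D \right)} = \sqrt{D + D} = \sqrt{2 D} = \sqrt{2} \sqrt{D}$)
$J{\left(r,N \right)} = 3 N + 3 \sqrt{2}$ ($J{\left(r,N \right)} = 3 \left(N + \sqrt{2} \sqrt{1}\right) = 3 \left(N + \sqrt{2} \cdot 1\right) = 3 \left(N + \sqrt{2}\right) = 3 N + 3 \sqrt{2}$)
$\frac{1}{-6360 + J{\left(126,171 \right)}} = \frac{1}{-6360 + \left(3 \cdot 171 + 3 \sqrt{2}\right)} = \frac{1}{-6360 + \left(513 + 3 \sqrt{2}\right)} = \frac{1}{-5847 + 3 \sqrt{2}}$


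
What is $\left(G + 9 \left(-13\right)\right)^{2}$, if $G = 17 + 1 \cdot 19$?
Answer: $6561$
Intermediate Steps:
$G = 36$ ($G = 17 + 19 = 36$)
$\left(G + 9 \left(-13\right)\right)^{2} = \left(36 + 9 \left(-13\right)\right)^{2} = \left(36 - 117\right)^{2} = \left(-81\right)^{2} = 6561$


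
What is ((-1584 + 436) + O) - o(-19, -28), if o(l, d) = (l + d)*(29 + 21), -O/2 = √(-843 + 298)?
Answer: 1202 - 2*I*√545 ≈ 1202.0 - 46.69*I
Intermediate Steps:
O = -2*I*√545 (O = -2*√(-843 + 298) = -2*I*√545 ≈ -46.69*I)
o(l, d) = 50*d + 50*l (o(l, d) = (d + l)*50 = 50*d + 50*l)
((-1584 + 436) + O) - o(-19, -28) = ((-1584 + 436) - 2*I*√545) - (50*(-28) + 50*(-19)) = (-1148 - 2*I*√545) - (-1400 - 950) = (-1148 - 2*I*√545) - 1*(-2350) = (-1148 - 2*I*√545) + 2350 = 1202 - 2*I*√545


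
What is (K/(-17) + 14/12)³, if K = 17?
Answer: 1/216 ≈ 0.0046296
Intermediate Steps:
(K/(-17) + 14/12)³ = (17/(-17) + 14/12)³ = (17*(-1/17) + 14*(1/12))³ = (-1 + 7/6)³ = (⅙)³ = 1/216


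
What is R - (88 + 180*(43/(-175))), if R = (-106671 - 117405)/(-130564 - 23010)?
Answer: -113716354/2687545 ≈ -42.312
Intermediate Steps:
R = 112038/76787 (R = -224076/(-153574) = -224076*(-1/153574) = 112038/76787 ≈ 1.4591)
R - (88 + 180*(43/(-175))) = 112038/76787 - (88 + 180*(43/(-175))) = 112038/76787 - (88 + 180*(43*(-1/175))) = 112038/76787 - (88 + 180*(-43/175)) = 112038/76787 - (88 - 1548/35) = 112038/76787 - 1*1532/35 = 112038/76787 - 1532/35 = -113716354/2687545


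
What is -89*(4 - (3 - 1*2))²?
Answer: -801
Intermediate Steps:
-89*(4 - (3 - 1*2))² = -89*(4 - (3 - 2))² = -89*(4 - 1*1)² = -89*(4 - 1)² = -89*3² = -89*9 = -801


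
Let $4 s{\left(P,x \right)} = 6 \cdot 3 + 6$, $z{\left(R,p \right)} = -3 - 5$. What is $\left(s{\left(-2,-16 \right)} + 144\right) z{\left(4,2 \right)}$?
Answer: $-1200$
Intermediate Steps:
$z{\left(R,p \right)} = -8$ ($z{\left(R,p \right)} = -3 - 5 = -8$)
$s{\left(P,x \right)} = 6$ ($s{\left(P,x \right)} = \frac{6 \cdot 3 + 6}{4} = \frac{18 + 6}{4} = \frac{1}{4} \cdot 24 = 6$)
$\left(s{\left(-2,-16 \right)} + 144\right) z{\left(4,2 \right)} = \left(6 + 144\right) \left(-8\right) = 150 \left(-8\right) = -1200$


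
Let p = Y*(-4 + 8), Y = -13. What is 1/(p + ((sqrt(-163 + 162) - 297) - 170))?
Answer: -519/269362 - I/269362 ≈ -0.0019268 - 3.7125e-6*I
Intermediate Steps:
p = -52 (p = -13*(-4 + 8) = -13*4 = -52)
1/(p + ((sqrt(-163 + 162) - 297) - 170)) = 1/(-52 + ((sqrt(-163 + 162) - 297) - 170)) = 1/(-52 + ((sqrt(-1) - 297) - 170)) = 1/(-52 + ((I - 297) - 170)) = 1/(-52 + ((-297 + I) - 170)) = 1/(-52 + (-467 + I)) = 1/(-519 + I) = (-519 - I)/269362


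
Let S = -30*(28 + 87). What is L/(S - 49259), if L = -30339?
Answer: 30339/52709 ≈ 0.57559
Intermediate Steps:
S = -3450 (S = -30*115 = -3450)
L/(S - 49259) = -30339/(-3450 - 49259) = -30339/(-52709) = -30339*(-1/52709) = 30339/52709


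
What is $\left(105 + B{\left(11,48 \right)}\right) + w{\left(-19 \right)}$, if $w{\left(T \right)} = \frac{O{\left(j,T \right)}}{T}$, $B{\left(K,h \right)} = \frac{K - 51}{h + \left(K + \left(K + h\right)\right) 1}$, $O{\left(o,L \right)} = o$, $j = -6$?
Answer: $\frac{117679}{1121} \approx 104.98$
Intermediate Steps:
$B{\left(K,h \right)} = \frac{-51 + K}{2 K + 2 h}$ ($B{\left(K,h \right)} = \frac{-51 + K}{h + \left(h + 2 K\right) 1} = \frac{-51 + K}{h + \left(h + 2 K\right)} = \frac{-51 + K}{2 K + 2 h}$)
$w{\left(T \right)} = - \frac{6}{T}$
$\left(105 + B{\left(11,48 \right)}\right) + w{\left(-19 \right)} = \left(105 + \frac{-51 + 11}{2 \left(11 + 48\right)}\right) - \frac{6}{-19} = \left(105 + \frac{1}{2} \cdot \frac{1}{59} \left(-40\right)\right) - - \frac{6}{19} = \left(105 + \frac{1}{2} \cdot \frac{1}{59} \left(-40\right)\right) + \frac{6}{19} = \left(105 - \frac{20}{59}\right) + \frac{6}{19} = \frac{6175}{59} + \frac{6}{19} = \frac{117679}{1121}$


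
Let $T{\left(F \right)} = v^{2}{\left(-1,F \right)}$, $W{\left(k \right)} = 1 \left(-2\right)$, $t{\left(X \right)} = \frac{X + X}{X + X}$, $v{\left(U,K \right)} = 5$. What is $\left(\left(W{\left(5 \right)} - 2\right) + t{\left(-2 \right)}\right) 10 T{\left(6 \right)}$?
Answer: $-750$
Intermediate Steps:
$t{\left(X \right)} = 1$ ($t{\left(X \right)} = \frac{2 X}{2 X} = 2 X \frac{1}{2 X} = 1$)
$W{\left(k \right)} = -2$
$T{\left(F \right)} = 25$ ($T{\left(F \right)} = 5^{2} = 25$)
$\left(\left(W{\left(5 \right)} - 2\right) + t{\left(-2 \right)}\right) 10 T{\left(6 \right)} = \left(\left(-2 - 2\right) + 1\right) 10 \cdot 25 = \left(-4 + 1\right) 10 \cdot 25 = \left(-3\right) 10 \cdot 25 = \left(-30\right) 25 = -750$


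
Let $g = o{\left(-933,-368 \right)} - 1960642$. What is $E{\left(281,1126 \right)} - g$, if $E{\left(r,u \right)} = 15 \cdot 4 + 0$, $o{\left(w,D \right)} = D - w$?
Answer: $1960137$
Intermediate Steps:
$E{\left(r,u \right)} = 60$ ($E{\left(r,u \right)} = 60 + 0 = 60$)
$g = -1960077$ ($g = \left(-368 - -933\right) - 1960642 = \left(-368 + 933\right) - 1960642 = 565 - 1960642 = -1960077$)
$E{\left(281,1126 \right)} - g = 60 - -1960077 = 60 + 1960077 = 1960137$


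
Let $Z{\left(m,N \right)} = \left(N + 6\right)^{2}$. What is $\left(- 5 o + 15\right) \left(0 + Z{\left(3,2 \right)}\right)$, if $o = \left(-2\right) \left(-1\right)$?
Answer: $320$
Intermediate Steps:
$Z{\left(m,N \right)} = \left(6 + N\right)^{2}$
$o = 2$
$\left(- 5 o + 15\right) \left(0 + Z{\left(3,2 \right)}\right) = \left(\left(-5\right) 2 + 15\right) \left(0 + \left(6 + 2\right)^{2}\right) = \left(-10 + 15\right) \left(0 + 8^{2}\right) = 5 \left(0 + 64\right) = 5 \cdot 64 = 320$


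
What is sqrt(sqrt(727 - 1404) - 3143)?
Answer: sqrt(-3143 + I*sqrt(677)) ≈ 0.2321 + 56.063*I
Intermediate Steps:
sqrt(sqrt(727 - 1404) - 3143) = sqrt(sqrt(-677) - 3143) = sqrt(I*sqrt(677) - 3143) = sqrt(-3143 + I*sqrt(677))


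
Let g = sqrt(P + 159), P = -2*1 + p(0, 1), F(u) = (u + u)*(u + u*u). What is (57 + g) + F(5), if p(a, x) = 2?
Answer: 357 + sqrt(159) ≈ 369.61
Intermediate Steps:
F(u) = 2*u*(u + u**2) (F(u) = (2*u)*(u + u**2) = 2*u*(u + u**2))
P = 0 (P = -2*1 + 2 = -2 + 2 = 0)
g = sqrt(159) (g = sqrt(0 + 159) = sqrt(159) ≈ 12.610)
(57 + g) + F(5) = (57 + sqrt(159)) + 2*5**2*(1 + 5) = (57 + sqrt(159)) + 2*25*6 = (57 + sqrt(159)) + 300 = 357 + sqrt(159)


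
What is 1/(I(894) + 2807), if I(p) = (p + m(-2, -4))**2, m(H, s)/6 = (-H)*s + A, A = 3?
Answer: 1/749303 ≈ 1.3346e-6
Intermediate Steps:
m(H, s) = 18 - 6*H*s (m(H, s) = 6*((-H)*s + 3) = 6*(-H*s + 3) = 6*(3 - H*s) = 18 - 6*H*s)
I(p) = (-30 + p)**2 (I(p) = (p + (18 - 6*(-2)*(-4)))**2 = (p + (18 - 48))**2 = (p - 30)**2 = (-30 + p)**2)
1/(I(894) + 2807) = 1/((-30 + 894)**2 + 2807) = 1/(864**2 + 2807) = 1/(746496 + 2807) = 1/749303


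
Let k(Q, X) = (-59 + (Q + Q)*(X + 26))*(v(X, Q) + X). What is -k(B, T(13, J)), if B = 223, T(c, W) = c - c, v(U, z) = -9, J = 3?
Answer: 103833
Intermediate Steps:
T(c, W) = 0
k(Q, X) = (-59 + 2*Q*(26 + X))*(-9 + X) (k(Q, X) = (-59 + (Q + Q)*(X + 26))*(-9 + X) = (-59 + (2*Q)*(26 + X))*(-9 + X) = (-59 + 2*Q*(26 + X))*(-9 + X))
-k(B, T(13, J)) = -(531 - 468*223 - 59*0 + 2*223*0² + 34*223*0) = -(531 - 104364 + 0 + 2*223*0 + 0) = -(531 - 104364 + 0 + 0 + 0) = -1*(-103833) = 103833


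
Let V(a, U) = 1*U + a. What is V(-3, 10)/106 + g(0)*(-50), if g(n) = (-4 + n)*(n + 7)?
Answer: 148407/106 ≈ 1400.1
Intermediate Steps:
V(a, U) = U + a
g(n) = (-4 + n)*(7 + n)
V(-3, 10)/106 + g(0)*(-50) = (10 - 3)/106 + (-28 + 0² + 3*0)*(-50) = 7*(1/106) + (-28 + 0 + 0)*(-50) = 7/106 - 28*(-50) = 7/106 + 1400 = 148407/106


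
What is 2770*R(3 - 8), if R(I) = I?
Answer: -13850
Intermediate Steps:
2770*R(3 - 8) = 2770*(3 - 8) = 2770*(-5) = -13850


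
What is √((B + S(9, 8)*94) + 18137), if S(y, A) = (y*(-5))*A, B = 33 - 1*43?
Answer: I*√15713 ≈ 125.35*I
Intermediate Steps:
B = -10 (B = 33 - 43 = -10)
S(y, A) = -5*A*y (S(y, A) = (-5*y)*A = -5*A*y)
√((B + S(9, 8)*94) + 18137) = √((-10 - 5*8*9*94) + 18137) = √((-10 - 360*94) + 18137) = √((-10 - 33840) + 18137) = √(-33850 + 18137) = √(-15713) = I*√15713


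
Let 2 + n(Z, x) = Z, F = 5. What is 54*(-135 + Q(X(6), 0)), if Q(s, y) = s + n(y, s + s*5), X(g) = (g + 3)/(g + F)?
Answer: -80892/11 ≈ -7353.8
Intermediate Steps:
X(g) = (3 + g)/(5 + g) (X(g) = (g + 3)/(g + 5) = (3 + g)/(5 + g))
n(Z, x) = -2 + Z
Q(s, y) = -2 + s + y (Q(s, y) = s + (-2 + y) = -2 + s + y)
54*(-135 + Q(X(6), 0)) = 54*(-135 + (-2 + (3 + 6)/(5 + 6) + 0)) = 54*(-135 + (-2 + 9/11 + 0)) = 54*(-135 - 13/11) = 54*(-1498/11) = -80892/11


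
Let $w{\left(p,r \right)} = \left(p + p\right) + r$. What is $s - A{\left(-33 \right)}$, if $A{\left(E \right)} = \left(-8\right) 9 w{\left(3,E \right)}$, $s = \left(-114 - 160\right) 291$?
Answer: $-81678$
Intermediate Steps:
$w{\left(p,r \right)} = r + 2 p$ ($w{\left(p,r \right)} = 2 p + r = r + 2 p$)
$s = -79734$ ($s = \left(-274\right) 291 = -79734$)
$A{\left(E \right)} = -432 - 72 E$ ($A{\left(E \right)} = \left(-8\right) 9 \left(E + 2 \cdot 3\right) = - 72 \left(E + 6\right) = - 72 \left(6 + E\right) = -432 - 72 E$)
$s - A{\left(-33 \right)} = -79734 - \left(-432 - -2376\right) = -79734 - \left(-432 + 2376\right) = -79734 - 1944 = -81678$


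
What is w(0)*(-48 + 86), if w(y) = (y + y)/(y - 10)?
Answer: 0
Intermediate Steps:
w(y) = 2*y/(-10 + y) (w(y) = (2*y)/(-10 + y) = 2*y/(-10 + y))
w(0)*(-48 + 86) = (2*0/(-10 + 0))*(-48 + 86) = (2*0/(-10))*38 = (2*0*(-1/10))*38 = 0*38 = 0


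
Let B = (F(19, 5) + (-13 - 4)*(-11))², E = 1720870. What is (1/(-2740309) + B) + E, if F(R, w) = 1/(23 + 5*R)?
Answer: 66996023590074097/38156062516 ≈ 1.7558e+6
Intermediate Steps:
B = 486952489/13924 (B = (1/(23 + 5*19) + (-13 - 4)*(-11))² = (1/(23 + 95) - 17*(-11))² = (1/118 + 187)² = (22067/118)² = 486952489/13924 ≈ 34972.)
(1/(-2740309) + B) + E = (1/(-2740309) + 486952489/13924) + 1720870 = (-1/2740309 + 486952489/13924) + 1720870 = 1334400288165177/38156062516 + 1720870 = 66996023590074097/38156062516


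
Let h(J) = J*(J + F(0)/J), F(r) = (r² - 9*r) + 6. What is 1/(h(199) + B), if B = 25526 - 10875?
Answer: 1/54258 ≈ 1.8430e-5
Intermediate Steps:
B = 14651
F(r) = 6 + r² - 9*r
h(J) = J*(J + 6/J) (h(J) = J*(J + (6 + 0² - 9*0)/J) = J*(J + (6 + 0 + 0)/J) = J*(J + 6/J))
1/(h(199) + B) = 1/((6 + 199²) + 14651) = 1/((6 + 39601) + 14651) = 1/(39607 + 14651) = 1/54258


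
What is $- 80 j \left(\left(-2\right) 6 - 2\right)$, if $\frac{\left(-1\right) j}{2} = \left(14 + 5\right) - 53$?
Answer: $76160$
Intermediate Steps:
$j = 68$ ($j = - 2 \left(\left(14 + 5\right) - 53\right) = - 2 \left(19 - 53\right) = \left(-2\right) \left(-34\right) = 68$)
$- 80 j \left(\left(-2\right) 6 - 2\right) = \left(-80\right) 68 \left(\left(-2\right) 6 - 2\right) = - 5440 \left(-12 - 2\right) = \left(-5440\right) \left(-14\right) = 76160$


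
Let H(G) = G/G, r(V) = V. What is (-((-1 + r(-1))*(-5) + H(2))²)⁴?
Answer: 214358881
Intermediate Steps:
H(G) = 1
(-((-1 + r(-1))*(-5) + H(2))²)⁴ = (-((-1 - 1)*(-5) + 1)²)⁴ = (-(-2*(-5) + 1)²)⁴ = (-(10 + 1)²)⁴ = (-1*11²)⁴ = (-1*121)⁴ = (-121)⁴ = 214358881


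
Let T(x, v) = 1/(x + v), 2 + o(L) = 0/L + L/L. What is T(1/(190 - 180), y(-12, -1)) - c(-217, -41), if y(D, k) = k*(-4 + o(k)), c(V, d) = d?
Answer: 2101/51 ≈ 41.196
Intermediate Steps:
o(L) = -1 (o(L) = -2 + (0/L + L/L) = -2 + (0 + 1) = -2 + 1 = -1)
y(D, k) = -5*k (y(D, k) = k*(-4 - 1) = k*(-5) = -5*k)
T(x, v) = 1/(v + x)
T(1/(190 - 180), y(-12, -1)) - c(-217, -41) = 1/(-5*(-1) + 1/(190 - 180)) - 1*(-41) = 1/(5 + 1/10) + 41 = 1/(5 + ⅒) + 41 = 1/(51/10) + 41 = 10/51 + 41 = 2101/51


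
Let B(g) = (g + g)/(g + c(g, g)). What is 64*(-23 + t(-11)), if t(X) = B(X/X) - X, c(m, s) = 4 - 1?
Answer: -736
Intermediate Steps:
c(m, s) = 3
B(g) = 2*g/(3 + g) (B(g) = (g + g)/(g + 3) = (2*g)/(3 + g) = 2*g/(3 + g))
t(X) = ½ - X (t(X) = 2*(X/X)/(3 + X/X) - X = 2*1/(3 + 1) - X = 2*1/4 - X = 2*1*(¼) - X = ½ - X)
64*(-23 + t(-11)) = 64*(-23 + (½ - 1*(-11))) = 64*(-23 + (½ + 11)) = 64*(-23 + 23/2) = 64*(-23/2) = -736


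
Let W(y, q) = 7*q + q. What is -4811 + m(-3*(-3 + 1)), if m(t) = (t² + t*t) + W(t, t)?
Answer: -4691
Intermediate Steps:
W(y, q) = 8*q
m(t) = 2*t² + 8*t (m(t) = (t² + t*t) + 8*t = (t² + t²) + 8*t = 2*t² + 8*t)
-4811 + m(-3*(-3 + 1)) = -4811 + 2*(-3*(-3 + 1))*(4 - 3*(-3 + 1)) = -4811 + 2*(-3*(-2))*(4 - 3*(-2)) = -4811 + 2*6*(4 + 6) = -4811 + 2*6*10 = -4811 + 120 = -4691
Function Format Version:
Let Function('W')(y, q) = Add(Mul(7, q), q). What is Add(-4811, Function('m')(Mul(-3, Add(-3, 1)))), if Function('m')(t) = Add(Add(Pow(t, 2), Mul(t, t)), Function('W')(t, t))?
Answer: -4691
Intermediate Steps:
Function('W')(y, q) = Mul(8, q)
Function('m')(t) = Add(Mul(2, Pow(t, 2)), Mul(8, t)) (Function('m')(t) = Add(Add(Pow(t, 2), Mul(t, t)), Mul(8, t)) = Add(Add(Pow(t, 2), Pow(t, 2)), Mul(8, t)) = Add(Mul(2, Pow(t, 2)), Mul(8, t)))
Add(-4811, Function('m')(Mul(-3, Add(-3, 1)))) = Add(-4811, Mul(2, Mul(-3, Add(-3, 1)), Add(4, Mul(-3, Add(-3, 1))))) = Add(-4811, Mul(2, Mul(-3, -2), Add(4, Mul(-3, -2)))) = Add(-4811, Mul(2, 6, Add(4, 6))) = Add(-4811, Mul(2, 6, 10)) = Add(-4811, 120) = -4691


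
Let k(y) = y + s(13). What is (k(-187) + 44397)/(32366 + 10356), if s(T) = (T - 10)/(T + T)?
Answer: 1149463/1110772 ≈ 1.0348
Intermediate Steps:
s(T) = (-10 + T)/(2*T) (s(T) = (-10 + T)/((2*T)) = (-10 + T)*(1/(2*T)) = (-10 + T)/(2*T))
k(y) = 3/26 + y (k(y) = y + (½)*(-10 + 13)/13 = y + (½)*(1/13)*3 = y + 3/26 = 3/26 + y)
(k(-187) + 44397)/(32366 + 10356) = ((3/26 - 187) + 44397)/(32366 + 10356) = (-4859/26 + 44397)/42722 = (1149463/26)*(1/42722) = 1149463/1110772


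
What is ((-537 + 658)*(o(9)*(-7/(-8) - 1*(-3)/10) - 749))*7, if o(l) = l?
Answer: -25017839/40 ≈ -6.2545e+5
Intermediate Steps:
((-537 + 658)*(o(9)*(-7/(-8) - 1*(-3)/10) - 749))*7 = ((-537 + 658)*(9*(-7/(-8) - 1*(-3)/10) - 749))*7 = (121*(9*(-7*(-1/8) + 3*(1/10)) - 749))*7 = (121*(9*(7/8 + 3/10) - 749))*7 = (121*(9*(47/40) - 749))*7 = (121*(423/40 - 749))*7 = (121*(-29537/40))*7 = -3573977/40*7 = -25017839/40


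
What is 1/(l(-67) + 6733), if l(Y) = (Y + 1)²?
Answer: 1/11089 ≈ 9.0179e-5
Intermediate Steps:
l(Y) = (1 + Y)²
1/(l(-67) + 6733) = 1/((1 - 67)² + 6733) = 1/((-66)² + 6733) = 1/(4356 + 6733) = 1/11089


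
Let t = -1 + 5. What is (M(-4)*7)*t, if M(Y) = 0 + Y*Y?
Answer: 448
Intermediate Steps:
M(Y) = Y**2 (M(Y) = 0 + Y**2 = Y**2)
t = 4
(M(-4)*7)*t = ((-4)**2*7)*4 = (16*7)*4 = 112*4 = 448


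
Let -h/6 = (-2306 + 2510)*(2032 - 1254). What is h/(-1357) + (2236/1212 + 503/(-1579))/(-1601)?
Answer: 729418065389300/1039431653409 ≈ 701.75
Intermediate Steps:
h = -952272 (h = -6*(-2306 + 2510)*(2032 - 1254) = -1224*778 = -6*158712 = -952272)
h/(-1357) + (2236/1212 + 503/(-1579))/(-1601) = -952272/(-1357) + (2236/1212 + 503/(-1579))/(-1601) = -952272*(-1/1357) + (2236*(1/1212) + 503*(-1/1579))*(-1/1601) = 952272/1357 + (559/303 - 503/1579)*(-1/1601) = 952272/1357 + (730252/478437)*(-1/1601) = 952272/1357 - 730252/765977637 = 729418065389300/1039431653409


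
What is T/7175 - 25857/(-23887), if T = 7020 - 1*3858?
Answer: 261054669/171389225 ≈ 1.5232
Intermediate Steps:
T = 3162 (T = 7020 - 3858 = 3162)
T/7175 - 25857/(-23887) = 3162/7175 - 25857/(-23887) = 3162*(1/7175) - 25857*(-1/23887) = 3162/7175 + 25857/23887 = 261054669/171389225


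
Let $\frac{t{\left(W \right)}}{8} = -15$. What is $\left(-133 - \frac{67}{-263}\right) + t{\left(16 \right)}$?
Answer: $- \frac{66472}{263} \approx -252.75$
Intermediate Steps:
$t{\left(W \right)} = -120$ ($t{\left(W \right)} = 8 \left(-15\right) = -120$)
$\left(-133 - \frac{67}{-263}\right) + t{\left(16 \right)} = \left(-133 - \frac{67}{-263}\right) - 120 = \left(-133 - - \frac{67}{263}\right) - 120 = \left(-133 + \frac{67}{263}\right) - 120 = - \frac{34912}{263} - 120 = - \frac{66472}{263}$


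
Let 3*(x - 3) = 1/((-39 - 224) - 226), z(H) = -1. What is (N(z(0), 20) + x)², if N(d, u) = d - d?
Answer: 19360000/2152089 ≈ 8.9959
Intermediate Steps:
N(d, u) = 0
x = 4400/1467 (x = 3 + 1/(3*((-39 - 224) - 226)) = 3 + 1/(3*(-263 - 226)) = 3 + (⅓)/(-489) = 3 + (⅓)*(-1/489) = 3 - 1/1467 = 4400/1467 ≈ 2.9993)
(N(z(0), 20) + x)² = (0 + 4400/1467)² = (4400/1467)² = 19360000/2152089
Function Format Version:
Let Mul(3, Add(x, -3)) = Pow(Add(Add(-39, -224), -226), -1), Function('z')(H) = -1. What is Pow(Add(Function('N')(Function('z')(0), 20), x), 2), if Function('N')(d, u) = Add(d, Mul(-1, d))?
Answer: Rational(19360000, 2152089) ≈ 8.9959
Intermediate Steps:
Function('N')(d, u) = 0
x = Rational(4400, 1467) (x = Add(3, Mul(Rational(1, 3), Pow(Add(Add(-39, -224), -226), -1))) = Add(3, Mul(Rational(1, 3), Pow(Add(-263, -226), -1))) = Add(3, Mul(Rational(1, 3), Pow(-489, -1))) = Add(3, Mul(Rational(1, 3), Rational(-1, 489))) = Add(3, Rational(-1, 1467)) = Rational(4400, 1467) ≈ 2.9993)
Pow(Add(Function('N')(Function('z')(0), 20), x), 2) = Pow(Add(0, Rational(4400, 1467)), 2) = Pow(Rational(4400, 1467), 2) = Rational(19360000, 2152089)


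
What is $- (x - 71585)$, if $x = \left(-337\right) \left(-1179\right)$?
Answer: $-325738$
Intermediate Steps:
$x = 397323$
$- (x - 71585) = - (397323 - 71585) = \left(-1\right) 325738 = -325738$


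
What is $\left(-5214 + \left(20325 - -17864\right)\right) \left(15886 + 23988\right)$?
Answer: $1314845150$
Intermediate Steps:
$\left(-5214 + \left(20325 - -17864\right)\right) \left(15886 + 23988\right) = \left(-5214 + \left(20325 + 17864\right)\right) 39874 = \left(-5214 + 38189\right) 39874 = 32975 \cdot 39874 = 1314845150$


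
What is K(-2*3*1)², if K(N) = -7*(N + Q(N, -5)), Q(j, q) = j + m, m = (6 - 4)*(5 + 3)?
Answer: 784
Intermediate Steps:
m = 16 (m = 2*8 = 16)
Q(j, q) = 16 + j (Q(j, q) = j + 16 = 16 + j)
K(N) = -112 - 14*N (K(N) = -7*(N + (16 + N)) = -7*(16 + 2*N) = -112 - 14*N)
K(-2*3*1)² = (-112 - 14*(-2*3))² = (-112 - (-84))² = (-112 - 14*(-6))² = (-112 + 84)² = (-28)² = 784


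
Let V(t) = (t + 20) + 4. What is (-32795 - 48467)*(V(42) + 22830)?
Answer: -1860574752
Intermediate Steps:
V(t) = 24 + t (V(t) = (20 + t) + 4 = 24 + t)
(-32795 - 48467)*(V(42) + 22830) = (-32795 - 48467)*((24 + 42) + 22830) = -81262*(66 + 22830) = -81262*22896 = -1860574752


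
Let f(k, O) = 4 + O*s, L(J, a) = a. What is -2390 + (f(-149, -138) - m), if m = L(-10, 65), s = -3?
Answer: -2037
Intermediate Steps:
m = 65
f(k, O) = 4 - 3*O (f(k, O) = 4 + O*(-3) = 4 - 3*O)
-2390 + (f(-149, -138) - m) = -2390 + ((4 - 3*(-138)) - 1*65) = -2390 + ((4 + 414) - 65) = -2390 + (418 - 65) = -2390 + 353 = -2037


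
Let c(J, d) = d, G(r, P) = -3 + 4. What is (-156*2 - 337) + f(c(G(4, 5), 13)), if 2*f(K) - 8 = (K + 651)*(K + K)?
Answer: 7987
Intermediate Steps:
G(r, P) = 1
f(K) = 4 + K*(651 + K) (f(K) = 4 + ((K + 651)*(K + K))/2 = 4 + ((651 + K)*(2*K))/2 = 4 + (2*K*(651 + K))/2 = 4 + K*(651 + K))
(-156*2 - 337) + f(c(G(4, 5), 13)) = (-156*2 - 337) + (4 + 13² + 651*13) = (-312 - 337) + (4 + 169 + 8463) = -649 + 8636 = 7987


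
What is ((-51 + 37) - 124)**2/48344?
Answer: 4761/12086 ≈ 0.39393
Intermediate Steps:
((-51 + 37) - 124)**2/48344 = (-14 - 124)**2*(1/48344) = (-138)**2*(1/48344) = 19044*(1/48344) = 4761/12086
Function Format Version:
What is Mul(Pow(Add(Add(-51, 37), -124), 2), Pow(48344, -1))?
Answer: Rational(4761, 12086) ≈ 0.39393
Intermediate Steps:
Mul(Pow(Add(Add(-51, 37), -124), 2), Pow(48344, -1)) = Mul(Pow(Add(-14, -124), 2), Rational(1, 48344)) = Mul(Pow(-138, 2), Rational(1, 48344)) = Mul(19044, Rational(1, 48344)) = Rational(4761, 12086)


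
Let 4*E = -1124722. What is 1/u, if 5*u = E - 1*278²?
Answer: -10/716929 ≈ -1.3948e-5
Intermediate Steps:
E = -562361/2 (E = (¼)*(-1124722) = -562361/2 ≈ -2.8118e+5)
u = -716929/10 (u = (-562361/2 - 1*278²)/5 = (-562361/2 - 1*77284)/5 = (-562361/2 - 77284)/5 = (⅕)*(-716929/2) = -716929/10 ≈ -71693.)
1/u = 1/(-716929/10) = -10/716929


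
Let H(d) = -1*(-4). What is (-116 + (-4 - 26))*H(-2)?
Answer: -584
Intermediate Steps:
H(d) = 4
(-116 + (-4 - 26))*H(-2) = (-116 + (-4 - 26))*4 = (-116 - 30)*4 = -146*4 = -584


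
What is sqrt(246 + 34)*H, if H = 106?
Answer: 212*sqrt(70) ≈ 1773.7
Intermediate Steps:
sqrt(246 + 34)*H = sqrt(246 + 34)*106 = sqrt(280)*106 = (2*sqrt(70))*106 = 212*sqrt(70)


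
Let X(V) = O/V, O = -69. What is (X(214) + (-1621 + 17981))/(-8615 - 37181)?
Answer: -3500971/9800344 ≈ -0.35723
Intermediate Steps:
X(V) = -69/V
(X(214) + (-1621 + 17981))/(-8615 - 37181) = (-69/214 + (-1621 + 17981))/(-8615 - 37181) = (-69*1/214 + 16360)/(-45796) = (-69/214 + 16360)*(-1/45796) = (3500971/214)*(-1/45796) = -3500971/9800344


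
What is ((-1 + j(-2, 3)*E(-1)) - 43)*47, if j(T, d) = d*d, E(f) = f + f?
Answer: -2914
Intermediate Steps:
E(f) = 2*f
j(T, d) = d²
((-1 + j(-2, 3)*E(-1)) - 43)*47 = ((-1 + 3²*(2*(-1))) - 43)*47 = ((-1 + 9*(-2)) - 43)*47 = ((-1 - 18) - 43)*47 = (-19 - 43)*47 = -62*47 = -2914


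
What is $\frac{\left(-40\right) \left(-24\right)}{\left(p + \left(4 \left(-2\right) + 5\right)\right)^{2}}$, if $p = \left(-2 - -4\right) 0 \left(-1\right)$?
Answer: $\frac{320}{3} \approx 106.67$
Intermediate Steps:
$p = 0$ ($p = \left(-2 + 4\right) 0 \left(-1\right) = 2 \cdot 0 \left(-1\right) = 0 \left(-1\right) = 0$)
$\frac{\left(-40\right) \left(-24\right)}{\left(p + \left(4 \left(-2\right) + 5\right)\right)^{2}} = \frac{\left(-40\right) \left(-24\right)}{\left(0 + \left(4 \left(-2\right) + 5\right)\right)^{2}} = \frac{960}{\left(0 + \left(-8 + 5\right)\right)^{2}} = \frac{960}{\left(0 - 3\right)^{2}} = \frac{960}{\left(-3\right)^{2}} = \frac{960}{9} = 960 \cdot \frac{1}{9} = \frac{320}{3}$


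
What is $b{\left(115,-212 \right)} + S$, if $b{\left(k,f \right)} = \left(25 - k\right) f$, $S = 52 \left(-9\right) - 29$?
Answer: $18583$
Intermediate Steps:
$S = -497$ ($S = -468 - 29 = -497$)
$b{\left(k,f \right)} = f \left(25 - k\right)$
$b{\left(115,-212 \right)} + S = - 212 \left(25 - 115\right) - 497 = \left(-212\right) \left(-90\right) - 497 = 19080 - 497 = 18583$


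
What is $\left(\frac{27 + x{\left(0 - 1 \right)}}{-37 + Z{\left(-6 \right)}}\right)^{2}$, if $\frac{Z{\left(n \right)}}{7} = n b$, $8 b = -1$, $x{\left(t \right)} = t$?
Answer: $\frac{10816}{16129} \approx 0.67059$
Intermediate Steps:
$b = - \frac{1}{8}$ ($b = \frac{1}{8} \left(-1\right) = - \frac{1}{8} \approx -0.125$)
$Z{\left(n \right)} = - \frac{7 n}{8}$ ($Z{\left(n \right)} = 7 n \left(- \frac{1}{8}\right) = 7 \left(- \frac{n}{8}\right) = - \frac{7 n}{8}$)
$\left(\frac{27 + x{\left(0 - 1 \right)}}{-37 + Z{\left(-6 \right)}}\right)^{2} = \left(\frac{27 + \left(0 - 1\right)}{-37 - - \frac{21}{4}}\right)^{2} = \left(\frac{27 - 1}{-37 + \frac{21}{4}}\right)^{2} = \left(\frac{26}{- \frac{127}{4}}\right)^{2} = \left(26 \left(- \frac{4}{127}\right)\right)^{2} = \left(- \frac{104}{127}\right)^{2} = \frac{10816}{16129}$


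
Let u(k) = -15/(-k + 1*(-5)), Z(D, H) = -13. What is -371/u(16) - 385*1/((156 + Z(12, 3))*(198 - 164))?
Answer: -1148049/2210 ≈ -519.48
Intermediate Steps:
u(k) = -15/(-5 - k) (u(k) = -15/(-k - 5) = -15/(-5 - k))
-371/u(16) - 385*1/((156 + Z(12, 3))*(198 - 164)) = -371/(15/(5 + 16)) - 385*1/((156 - 13)*(198 - 164)) = -371/(15/21) - 385/(34*143) = -371/(15*(1/21)) - 385/4862 = -371/5/7 - 385*1/4862 = -371*7/5 - 35/442 = -2597/5 - 35/442 = -1148049/2210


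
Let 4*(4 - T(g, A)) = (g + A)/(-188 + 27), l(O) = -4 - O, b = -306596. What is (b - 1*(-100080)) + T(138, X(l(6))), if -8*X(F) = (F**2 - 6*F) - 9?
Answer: -1063948871/5152 ≈ -2.0651e+5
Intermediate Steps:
X(F) = 9/8 - F**2/8 + 3*F/4 (X(F) = -((F**2 - 6*F) - 9)/8 = -(-9 + F**2 - 6*F)/8 = 9/8 - F**2/8 + 3*F/4)
T(g, A) = 4 + A/644 + g/644 (T(g, A) = 4 - (g + A)/(4*(-188 + 27)) = 4 - (A + g)/(4*(-161)) = 4 - (A + g)*(-1)/(4*161) = 4 - (-A/161 - g/161)/4 = 4 + (A/644 + g/644) = 4 + A/644 + g/644)
(b - 1*(-100080)) + T(138, X(l(6))) = (-306596 - 1*(-100080)) + (4 + (9/8 - (-4 - 1*6)**2/8 + 3*(-4 - 1*6)/4)/644 + (1/644)*138) = (-306596 + 100080) + (4 + (9/8 - (-4 - 6)**2/8 + 3*(-4 - 6)/4)/644 + 3/14) = -206516 + (4 + (9/8 - 1/8*(-10)**2 + (3/4)*(-10))/644 + 3/14) = -206516 + (4 + (9/8 - 1/8*100 - 15/2)/644 + 3/14) = -206516 + (4 + (9/8 - 25/2 - 15/2)/644 + 3/14) = -206516 + (4 + (1/644)*(-151/8) + 3/14) = -206516 + (4 - 151/5152 + 3/14) = -206516 + 21561/5152 = -1063948871/5152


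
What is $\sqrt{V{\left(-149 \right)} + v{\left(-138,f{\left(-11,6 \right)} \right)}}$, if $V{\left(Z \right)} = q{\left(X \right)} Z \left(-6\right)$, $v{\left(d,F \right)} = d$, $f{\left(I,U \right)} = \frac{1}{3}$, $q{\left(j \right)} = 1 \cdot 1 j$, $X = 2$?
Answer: $5 \sqrt{66} \approx 40.62$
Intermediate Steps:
$q{\left(j \right)} = j$ ($q{\left(j \right)} = 1 j = j$)
$f{\left(I,U \right)} = \frac{1}{3}$
$V{\left(Z \right)} = - 12 Z$ ($V{\left(Z \right)} = 2 Z \left(-6\right) = - 12 Z$)
$\sqrt{V{\left(-149 \right)} + v{\left(-138,f{\left(-11,6 \right)} \right)}} = \sqrt{\left(-12\right) \left(-149\right) - 138} = \sqrt{1788 - 138} = \sqrt{1650} = 5 \sqrt{66}$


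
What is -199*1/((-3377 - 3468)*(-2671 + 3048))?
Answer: 199/2580565 ≈ 7.7115e-5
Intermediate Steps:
-199*1/((-3377 - 3468)*(-2671 + 3048)) = -199/(377*(-6845)) = -199/(-2580565) = -199*(-1/2580565) = 199/2580565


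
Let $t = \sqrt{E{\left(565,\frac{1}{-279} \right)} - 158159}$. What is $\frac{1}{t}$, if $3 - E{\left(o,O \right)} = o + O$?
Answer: $- \frac{3 i \sqrt{1372777898}}{44283158} \approx - 0.0025101 i$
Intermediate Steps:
$E{\left(o,O \right)} = 3 - O - o$ ($E{\left(o,O \right)} = 3 - \left(o + O\right) = 3 - \left(O + o\right) = 3 - O - o$)
$t = \frac{i \sqrt{1372777898}}{93}$ ($t = \sqrt{\left(3 - \frac{1}{-279} - 565\right) - 158159} = \sqrt{\left(3 - - \frac{1}{279} - 565\right) - 158159} = \sqrt{\left(3 + \frac{1}{279} - 565\right) - 158159} = \sqrt{- \frac{156797}{279} - 158159} = \sqrt{- \frac{44283158}{279}} = \frac{i \sqrt{1372777898}}{93} \approx 398.4 i$)
$\frac{1}{t} = \frac{1}{\frac{1}{93} i \sqrt{1372777898}} = - \frac{3 i \sqrt{1372777898}}{44283158}$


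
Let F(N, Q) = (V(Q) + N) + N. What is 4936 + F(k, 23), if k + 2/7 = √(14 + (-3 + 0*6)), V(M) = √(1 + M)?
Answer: 34548/7 + 2*√6 + 2*√11 ≈ 4947.0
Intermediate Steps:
k = -2/7 + √11 (k = -2/7 + √(14 + (-3 + 0*6)) = -2/7 + √(14 + (-3 + 0)) = -2/7 + √(14 - 3) = -2/7 + √11 ≈ 3.0309)
F(N, Q) = √(1 + Q) + 2*N (F(N, Q) = (√(1 + Q) + N) + N = (N + √(1 + Q)) + N = √(1 + Q) + 2*N)
4936 + F(k, 23) = 4936 + (√(1 + 23) + 2*(-2/7 + √11)) = 4936 + (√24 + (-4/7 + 2*√11)) = 4936 + (2*√6 + (-4/7 + 2*√11)) = 4936 + (-4/7 + 2*√6 + 2*√11) = 34548/7 + 2*√6 + 2*√11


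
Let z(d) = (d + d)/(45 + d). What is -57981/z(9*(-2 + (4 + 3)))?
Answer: -57981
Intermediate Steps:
z(d) = 2*d/(45 + d) (z(d) = (2*d)/(45 + d) = 2*d/(45 + d))
-57981/z(9*(-2 + (4 + 3))) = -57981*(45 + 9*(-2 + (4 + 3)))/(18*(-2 + (4 + 3))) = -57981*(45 + 9*(-2 + 7))/(18*(-2 + 7)) = -57981/1 = -57981*1 = -57981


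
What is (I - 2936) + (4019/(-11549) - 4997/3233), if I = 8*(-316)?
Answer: -204085082268/37337917 ≈ -5465.9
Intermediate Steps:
I = -2528
(I - 2936) + (4019/(-11549) - 4997/3233) = (-2528 - 2936) + (4019/(-11549) - 4997/3233) = -5464 + (4019*(-1/11549) - 4997*1/3233) = -5464 + (-4019/11549 - 4997/3233) = -5464 - 70703780/37337917 = -204085082268/37337917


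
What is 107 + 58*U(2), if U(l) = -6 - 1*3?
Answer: -415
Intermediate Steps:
U(l) = -9 (U(l) = -6 - 3 = -9)
107 + 58*U(2) = 107 + 58*(-9) = 107 - 522 = -415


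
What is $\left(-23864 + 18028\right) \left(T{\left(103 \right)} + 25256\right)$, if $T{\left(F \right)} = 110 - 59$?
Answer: $-147691652$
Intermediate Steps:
$T{\left(F \right)} = 51$
$\left(-23864 + 18028\right) \left(T{\left(103 \right)} + 25256\right) = \left(-23864 + 18028\right) \left(51 + 25256\right) = \left(-5836\right) 25307 = -147691652$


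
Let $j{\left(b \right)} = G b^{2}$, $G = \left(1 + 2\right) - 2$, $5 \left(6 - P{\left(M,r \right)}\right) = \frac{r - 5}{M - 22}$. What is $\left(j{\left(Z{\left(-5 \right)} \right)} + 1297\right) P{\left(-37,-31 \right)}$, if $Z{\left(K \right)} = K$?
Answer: $\frac{2292348}{295} \approx 7770.7$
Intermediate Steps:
$P{\left(M,r \right)} = 6 - \frac{-5 + r}{5 \left(-22 + M\right)}$ ($P{\left(M,r \right)} = 6 - \frac{\left(r - 5\right) \frac{1}{M - 22}}{5} = 6 - \frac{\left(-5 + r\right) \frac{1}{-22 + M}}{5} = 6 - \frac{\frac{1}{-22 + M} \left(-5 + r\right)}{5} = 6 - \frac{-5 + r}{5 \left(-22 + M\right)}$)
$G = 1$ ($G = 3 - 2 = 1$)
$j{\left(b \right)} = b^{2}$ ($j{\left(b \right)} = 1 b^{2} = b^{2}$)
$\left(j{\left(Z{\left(-5 \right)} \right)} + 1297\right) P{\left(-37,-31 \right)} = \left(\left(-5\right)^{2} + 1297\right) \frac{-655 - -31 + 30 \left(-37\right)}{5 \left(-22 - 37\right)} = \left(25 + 1297\right) \frac{-655 + 31 - 1110}{5 \left(-59\right)} = 1322 \cdot \frac{1}{5} \left(- \frac{1}{59}\right) \left(-1734\right) = 1322 \cdot \frac{1734}{295} = \frac{2292348}{295}$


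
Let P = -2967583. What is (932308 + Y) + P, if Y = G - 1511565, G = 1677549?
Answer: -1869291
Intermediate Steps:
Y = 165984 (Y = 1677549 - 1511565 = 165984)
(932308 + Y) + P = (932308 + 165984) - 2967583 = 1098292 - 2967583 = -1869291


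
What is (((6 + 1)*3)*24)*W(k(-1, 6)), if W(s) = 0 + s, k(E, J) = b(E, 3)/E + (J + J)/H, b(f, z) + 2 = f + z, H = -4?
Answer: -1512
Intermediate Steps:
b(f, z) = -2 + f + z (b(f, z) = -2 + (f + z) = -2 + f + z)
k(E, J) = -J/2 + (1 + E)/E (k(E, J) = (-2 + E + 3)/E + (J + J)/(-4) = (1 + E)/E + (2*J)*(-¼) = (1 + E)/E - J/2 = -J/2 + (1 + E)/E)
W(s) = s
(((6 + 1)*3)*24)*W(k(-1, 6)) = (((6 + 1)*3)*24)*(1 + 1/(-1) - ½*6) = ((7*3)*24)*(1 - 1 - 3) = (21*24)*(-3) = 504*(-3) = -1512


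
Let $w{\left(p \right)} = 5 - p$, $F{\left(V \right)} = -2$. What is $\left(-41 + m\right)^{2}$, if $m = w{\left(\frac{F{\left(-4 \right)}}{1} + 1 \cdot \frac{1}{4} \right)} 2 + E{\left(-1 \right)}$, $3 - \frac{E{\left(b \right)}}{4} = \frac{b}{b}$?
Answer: $\frac{1521}{4} \approx 380.25$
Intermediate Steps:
$E{\left(b \right)} = 8$ ($E{\left(b \right)} = 12 - 4 \frac{b}{b} = 12 - 4 = 8$)
$m = \frac{43}{2}$ ($m = \left(5 - \left(- \frac{2}{1} + 1 \cdot \frac{1}{4}\right)\right) 2 + 8 = \left(5 - \left(\left(-2\right) 1 + 1 \cdot \frac{1}{4}\right)\right) 2 + 8 = \left(5 - \left(-2 + \frac{1}{4}\right)\right) 2 + 8 = \left(5 - - \frac{7}{4}\right) 2 + 8 = \left(5 + \frac{7}{4}\right) 2 + 8 = \frac{27}{4} \cdot 2 + 8 = \frac{27}{2} + 8 = \frac{43}{2} \approx 21.5$)
$\left(-41 + m\right)^{2} = \left(-41 + \frac{43}{2}\right)^{2} = \left(- \frac{39}{2}\right)^{2} = \frac{1521}{4}$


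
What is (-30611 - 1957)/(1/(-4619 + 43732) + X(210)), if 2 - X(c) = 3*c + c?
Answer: 1273832184/32776693 ≈ 38.864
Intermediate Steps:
X(c) = 2 - 4*c (X(c) = 2 - (3*c + c) = 2 - 4*c)
(-30611 - 1957)/(1/(-4619 + 43732) + X(210)) = (-30611 - 1957)/(1/(-4619 + 43732) + (2 - 4*210)) = -32568/(1/39113 + (2 - 840)) = -32568/(1/39113 - 838) = -32568/(-32776693/39113) = -32568*(-39113/32776693) = 1273832184/32776693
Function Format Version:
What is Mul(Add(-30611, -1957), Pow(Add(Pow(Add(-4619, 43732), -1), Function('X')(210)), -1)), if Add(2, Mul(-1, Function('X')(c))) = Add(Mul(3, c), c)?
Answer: Rational(1273832184, 32776693) ≈ 38.864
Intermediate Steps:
Function('X')(c) = Add(2, Mul(-4, c)) (Function('X')(c) = Add(2, Mul(-1, Add(Mul(3, c), c))) = Add(2, Mul(-1, Mul(4, c))) = Add(2, Mul(-4, c)))
Mul(Add(-30611, -1957), Pow(Add(Pow(Add(-4619, 43732), -1), Function('X')(210)), -1)) = Mul(Add(-30611, -1957), Pow(Add(Pow(Add(-4619, 43732), -1), Add(2, Mul(-4, 210))), -1)) = Mul(-32568, Pow(Add(Pow(39113, -1), Add(2, -840)), -1)) = Mul(-32568, Pow(Add(Rational(1, 39113), -838), -1)) = Mul(-32568, Pow(Rational(-32776693, 39113), -1)) = Mul(-32568, Rational(-39113, 32776693)) = Rational(1273832184, 32776693)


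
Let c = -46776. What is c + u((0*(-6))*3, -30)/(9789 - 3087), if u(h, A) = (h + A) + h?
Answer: -52248797/1117 ≈ -46776.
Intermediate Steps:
u(h, A) = A + 2*h (u(h, A) = (A + h) + h = A + 2*h)
c + u((0*(-6))*3, -30)/(9789 - 3087) = -46776 + (-30 + 2*((0*(-6))*3))/(9789 - 3087) = -46776 + (-30 + 2*(0*3))/6702 = -46776 + (-30 + 2*0)*(1/6702) = -46776 + (-30 + 0)*(1/6702) = -46776 - 30*1/6702 = -46776 - 5/1117 = -52248797/1117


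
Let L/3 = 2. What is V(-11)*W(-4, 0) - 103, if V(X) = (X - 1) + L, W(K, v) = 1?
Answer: -109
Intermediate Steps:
L = 6 (L = 3*2 = 6)
V(X) = 5 + X (V(X) = (X - 1) + 6 = (-1 + X) + 6 = 5 + X)
V(-11)*W(-4, 0) - 103 = (5 - 11)*1 - 103 = -6*1 - 103 = -6 - 103 = -109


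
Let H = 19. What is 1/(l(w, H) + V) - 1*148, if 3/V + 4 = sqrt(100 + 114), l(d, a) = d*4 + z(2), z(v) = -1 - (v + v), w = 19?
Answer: -49319418/333271 - sqrt(214)/333271 ≈ -147.99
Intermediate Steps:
z(v) = -1 - 2*v
l(d, a) = -5 + 4*d (l(d, a) = d*4 + (-1 - 2*2) = 4*d + (-1 - 4) = 4*d - 5 = -5 + 4*d)
V = 3/(-4 + sqrt(214)) (V = 3/(-4 + sqrt(100 + 114)) = 3/(-4 + sqrt(214)) ≈ 0.28225)
1/(l(w, H) + V) - 1*148 = 1/((-5 + 4*19) + (2/33 + sqrt(214)/66)) - 1*148 = 1/((-5 + 76) + (2/33 + sqrt(214)/66)) - 148 = 1/(71 + (2/33 + sqrt(214)/66)) - 148 = 1/(2345/33 + sqrt(214)/66) - 148 = -148 + 1/(2345/33 + sqrt(214)/66)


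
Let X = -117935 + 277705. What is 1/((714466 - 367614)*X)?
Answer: 1/55416544040 ≈ 1.8045e-11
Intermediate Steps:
X = 159770
1/((714466 - 367614)*X) = 1/((714466 - 367614)*159770) = (1/159770)/346852 = (1/346852)*(1/159770) = 1/55416544040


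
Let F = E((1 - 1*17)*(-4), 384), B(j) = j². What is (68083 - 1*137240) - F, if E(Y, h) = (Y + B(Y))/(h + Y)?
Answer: -484164/7 ≈ -69166.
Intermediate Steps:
E(Y, h) = (Y + Y²)/(Y + h) (E(Y, h) = (Y + Y²)/(h + Y) = (Y + Y²)/(Y + h))
F = 65/7 (F = ((1 - 1*17)*(-4))*(1 + (1 - 1*17)*(-4))/((1 - 1*17)*(-4) + 384) = ((1 - 17)*(-4))*(1 + (1 - 17)*(-4))/((1 - 17)*(-4) + 384) = (-16*(-4))*(1 - 16*(-4))/(-16*(-4) + 384) = 64*(1 + 64)/(64 + 384) = 64*65/448 = 64*(1/448)*65 = 65/7 ≈ 9.2857)
(68083 - 1*137240) - F = (68083 - 1*137240) - 1*65/7 = (68083 - 137240) - 65/7 = -69157 - 65/7 = -484164/7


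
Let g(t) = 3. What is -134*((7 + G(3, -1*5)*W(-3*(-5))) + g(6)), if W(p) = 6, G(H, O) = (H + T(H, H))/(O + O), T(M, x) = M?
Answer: -4288/5 ≈ -857.60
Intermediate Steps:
G(H, O) = H/O (G(H, O) = (H + H)/(O + O) = (2*H)/((2*O)) = (2*H)*(1/(2*O)) = H/O)
-134*((7 + G(3, -1*5)*W(-3*(-5))) + g(6)) = -134*((7 + (3/((-1*5)))*6) + 3) = -134*((7 + (3/(-5))*6) + 3) = -134*((7 + (3*(-1/5))*6) + 3) = -134*((7 - 3/5*6) + 3) = -134*((7 - 18/5) + 3) = -134*(17/5 + 3) = -134*32/5 = -4288/5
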